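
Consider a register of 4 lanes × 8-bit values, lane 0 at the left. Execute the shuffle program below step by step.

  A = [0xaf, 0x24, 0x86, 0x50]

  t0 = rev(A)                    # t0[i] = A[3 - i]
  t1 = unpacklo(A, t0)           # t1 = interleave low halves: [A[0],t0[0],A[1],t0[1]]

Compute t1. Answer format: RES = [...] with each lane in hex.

RES = [0xaf, 0x50, 0x24, 0x86]

t0 = [0x50, 0x86, 0x24, 0xaf]
t1 = [0xaf, 0x50, 0x24, 0x86]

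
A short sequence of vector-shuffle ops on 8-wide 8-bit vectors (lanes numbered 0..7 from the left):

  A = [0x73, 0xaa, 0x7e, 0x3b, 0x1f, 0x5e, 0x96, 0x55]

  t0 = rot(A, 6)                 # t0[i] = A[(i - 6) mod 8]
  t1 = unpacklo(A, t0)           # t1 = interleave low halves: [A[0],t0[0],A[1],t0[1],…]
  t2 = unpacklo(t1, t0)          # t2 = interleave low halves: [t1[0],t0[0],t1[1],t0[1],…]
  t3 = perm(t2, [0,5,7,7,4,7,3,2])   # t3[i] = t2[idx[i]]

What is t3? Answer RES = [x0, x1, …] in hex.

RES = [ 0x73  0x1f  0x5e  0x5e  0xaa  0x5e  0x3b  0x7e ]

  t0: 7e 3b 1f 5e 96 55 73 aa
  t1: 73 7e aa 3b 7e 1f 3b 5e
  t2: 73 7e 7e 3b aa 1f 3b 5e
  t3: 73 1f 5e 5e aa 5e 3b 7e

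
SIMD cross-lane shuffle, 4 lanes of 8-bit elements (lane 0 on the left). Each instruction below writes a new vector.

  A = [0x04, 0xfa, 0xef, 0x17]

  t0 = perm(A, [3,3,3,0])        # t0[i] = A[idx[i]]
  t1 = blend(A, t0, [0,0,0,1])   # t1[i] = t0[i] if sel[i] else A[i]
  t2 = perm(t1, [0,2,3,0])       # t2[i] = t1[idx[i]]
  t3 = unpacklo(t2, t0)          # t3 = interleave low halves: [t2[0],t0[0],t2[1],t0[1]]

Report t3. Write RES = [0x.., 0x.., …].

  t0: 17 17 17 04
  t1: 04 fa ef 04
  t2: 04 ef 04 04
  t3: 04 17 ef 17

RES = [ 0x04  0x17  0xef  0x17 ]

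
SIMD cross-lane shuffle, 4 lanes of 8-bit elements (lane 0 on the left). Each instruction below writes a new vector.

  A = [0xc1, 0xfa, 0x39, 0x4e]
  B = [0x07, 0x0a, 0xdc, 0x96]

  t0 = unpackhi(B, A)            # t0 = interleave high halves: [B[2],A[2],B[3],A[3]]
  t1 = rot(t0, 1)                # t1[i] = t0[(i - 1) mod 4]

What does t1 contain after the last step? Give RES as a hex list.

RES = [0x4e, 0xdc, 0x39, 0x96]

t0 = [0xdc, 0x39, 0x96, 0x4e]
t1 = [0x4e, 0xdc, 0x39, 0x96]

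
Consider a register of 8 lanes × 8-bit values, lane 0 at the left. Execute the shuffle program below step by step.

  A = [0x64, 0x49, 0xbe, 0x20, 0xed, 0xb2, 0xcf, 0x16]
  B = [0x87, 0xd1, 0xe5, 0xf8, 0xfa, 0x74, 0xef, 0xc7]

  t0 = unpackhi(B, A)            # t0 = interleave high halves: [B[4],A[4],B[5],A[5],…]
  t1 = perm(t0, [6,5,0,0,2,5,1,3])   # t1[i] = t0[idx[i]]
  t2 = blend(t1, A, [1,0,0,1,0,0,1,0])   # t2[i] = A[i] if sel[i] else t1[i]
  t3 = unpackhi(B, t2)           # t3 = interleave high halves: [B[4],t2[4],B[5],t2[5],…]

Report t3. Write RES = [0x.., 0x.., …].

RES = [0xfa, 0x74, 0x74, 0xcf, 0xef, 0xcf, 0xc7, 0xb2]

  t0: fa ed 74 b2 ef cf c7 16
  t1: c7 cf fa fa 74 cf ed b2
  t2: 64 cf fa 20 74 cf cf b2
  t3: fa 74 74 cf ef cf c7 b2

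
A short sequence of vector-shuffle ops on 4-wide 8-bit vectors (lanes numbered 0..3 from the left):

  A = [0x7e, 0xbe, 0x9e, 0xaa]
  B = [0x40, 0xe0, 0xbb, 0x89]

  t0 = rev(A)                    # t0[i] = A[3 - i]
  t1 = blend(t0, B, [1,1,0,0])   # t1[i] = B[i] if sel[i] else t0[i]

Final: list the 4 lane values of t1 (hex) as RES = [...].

RES = [0x40, 0xe0, 0xbe, 0x7e]

t0 = [0xaa, 0x9e, 0xbe, 0x7e]
t1 = [0x40, 0xe0, 0xbe, 0x7e]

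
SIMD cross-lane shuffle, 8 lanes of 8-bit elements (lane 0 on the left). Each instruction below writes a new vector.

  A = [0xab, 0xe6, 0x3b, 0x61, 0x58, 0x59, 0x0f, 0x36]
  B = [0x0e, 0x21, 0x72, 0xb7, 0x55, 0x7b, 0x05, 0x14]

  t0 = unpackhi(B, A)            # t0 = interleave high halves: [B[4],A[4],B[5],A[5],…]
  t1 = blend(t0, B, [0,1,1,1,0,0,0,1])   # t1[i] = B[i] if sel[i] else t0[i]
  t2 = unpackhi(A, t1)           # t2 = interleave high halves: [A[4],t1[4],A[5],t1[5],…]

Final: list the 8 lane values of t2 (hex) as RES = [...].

RES = [ 0x58  0x05  0x59  0x0f  0x0f  0x14  0x36  0x14 ]

→ t0 |55|58|7b|59|05|0f|14|36|
→ t1 |55|21|72|b7|05|0f|14|14|
→ t2 |58|05|59|0f|0f|14|36|14|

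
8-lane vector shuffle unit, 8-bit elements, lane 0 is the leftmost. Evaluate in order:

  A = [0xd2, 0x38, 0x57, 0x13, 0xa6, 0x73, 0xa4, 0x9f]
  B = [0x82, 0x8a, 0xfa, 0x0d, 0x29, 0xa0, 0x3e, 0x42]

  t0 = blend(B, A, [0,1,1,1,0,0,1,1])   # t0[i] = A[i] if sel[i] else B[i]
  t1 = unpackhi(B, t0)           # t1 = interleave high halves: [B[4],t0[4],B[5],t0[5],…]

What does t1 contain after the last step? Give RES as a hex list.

RES = [ 0x29  0x29  0xa0  0xa0  0x3e  0xa4  0x42  0x9f ]

→ t0 |82|38|57|13|29|a0|a4|9f|
→ t1 |29|29|a0|a0|3e|a4|42|9f|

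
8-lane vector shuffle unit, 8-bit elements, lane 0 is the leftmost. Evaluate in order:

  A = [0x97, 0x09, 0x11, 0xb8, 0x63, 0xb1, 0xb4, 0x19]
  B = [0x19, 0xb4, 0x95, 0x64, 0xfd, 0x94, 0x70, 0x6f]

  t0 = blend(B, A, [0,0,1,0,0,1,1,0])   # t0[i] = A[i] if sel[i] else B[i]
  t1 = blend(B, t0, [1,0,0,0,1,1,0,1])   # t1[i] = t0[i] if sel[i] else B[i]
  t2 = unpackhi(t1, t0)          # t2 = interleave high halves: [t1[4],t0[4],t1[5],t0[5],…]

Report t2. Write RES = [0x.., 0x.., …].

→ t0 |19|b4|11|64|fd|b1|b4|6f|
→ t1 |19|b4|95|64|fd|b1|70|6f|
→ t2 |fd|fd|b1|b1|70|b4|6f|6f|

RES = [0xfd, 0xfd, 0xb1, 0xb1, 0x70, 0xb4, 0x6f, 0x6f]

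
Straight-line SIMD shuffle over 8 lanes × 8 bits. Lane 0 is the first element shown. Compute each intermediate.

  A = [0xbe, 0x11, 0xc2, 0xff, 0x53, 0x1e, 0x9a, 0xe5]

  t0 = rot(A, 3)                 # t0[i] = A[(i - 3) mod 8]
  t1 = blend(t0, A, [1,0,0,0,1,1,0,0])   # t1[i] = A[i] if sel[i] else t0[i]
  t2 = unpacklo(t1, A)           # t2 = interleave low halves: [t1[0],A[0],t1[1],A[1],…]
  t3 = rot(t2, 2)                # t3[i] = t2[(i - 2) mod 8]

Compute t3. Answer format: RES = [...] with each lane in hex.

t0 = [0x1e, 0x9a, 0xe5, 0xbe, 0x11, 0xc2, 0xff, 0x53]
t1 = [0xbe, 0x9a, 0xe5, 0xbe, 0x53, 0x1e, 0xff, 0x53]
t2 = [0xbe, 0xbe, 0x9a, 0x11, 0xe5, 0xc2, 0xbe, 0xff]
t3 = [0xbe, 0xff, 0xbe, 0xbe, 0x9a, 0x11, 0xe5, 0xc2]

RES = [ 0xbe  0xff  0xbe  0xbe  0x9a  0x11  0xe5  0xc2 ]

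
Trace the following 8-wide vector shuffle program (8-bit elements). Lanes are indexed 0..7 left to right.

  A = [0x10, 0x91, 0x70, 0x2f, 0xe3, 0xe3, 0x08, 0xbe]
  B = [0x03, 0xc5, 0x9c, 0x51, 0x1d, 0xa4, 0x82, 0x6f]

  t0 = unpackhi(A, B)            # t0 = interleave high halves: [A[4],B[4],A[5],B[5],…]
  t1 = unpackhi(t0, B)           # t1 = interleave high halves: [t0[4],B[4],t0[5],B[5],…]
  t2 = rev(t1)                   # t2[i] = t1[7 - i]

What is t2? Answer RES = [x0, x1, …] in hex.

  t0: e3 1d e3 a4 08 82 be 6f
  t1: 08 1d 82 a4 be 82 6f 6f
  t2: 6f 6f 82 be a4 82 1d 08

RES = [0x6f, 0x6f, 0x82, 0xbe, 0xa4, 0x82, 0x1d, 0x08]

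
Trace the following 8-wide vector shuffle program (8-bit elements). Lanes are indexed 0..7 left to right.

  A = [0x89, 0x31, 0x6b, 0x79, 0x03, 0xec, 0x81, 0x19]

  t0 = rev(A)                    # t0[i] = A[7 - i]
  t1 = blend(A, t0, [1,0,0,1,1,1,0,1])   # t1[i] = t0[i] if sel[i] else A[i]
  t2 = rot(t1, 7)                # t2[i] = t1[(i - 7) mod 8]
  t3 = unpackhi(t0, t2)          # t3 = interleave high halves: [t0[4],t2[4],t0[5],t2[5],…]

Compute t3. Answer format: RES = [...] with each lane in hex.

  t0: 19 81 ec 03 79 6b 31 89
  t1: 19 31 6b 03 79 6b 81 89
  t2: 31 6b 03 79 6b 81 89 19
  t3: 79 6b 6b 81 31 89 89 19

RES = [0x79, 0x6b, 0x6b, 0x81, 0x31, 0x89, 0x89, 0x19]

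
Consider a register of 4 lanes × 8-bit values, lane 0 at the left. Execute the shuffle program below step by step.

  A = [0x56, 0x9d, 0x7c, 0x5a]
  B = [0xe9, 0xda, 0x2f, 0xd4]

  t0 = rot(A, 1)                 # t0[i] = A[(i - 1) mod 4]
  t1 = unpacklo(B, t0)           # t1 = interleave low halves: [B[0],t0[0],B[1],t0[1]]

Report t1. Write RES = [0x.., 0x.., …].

RES = [0xe9, 0x5a, 0xda, 0x56]

→ t0 |5a|56|9d|7c|
→ t1 |e9|5a|da|56|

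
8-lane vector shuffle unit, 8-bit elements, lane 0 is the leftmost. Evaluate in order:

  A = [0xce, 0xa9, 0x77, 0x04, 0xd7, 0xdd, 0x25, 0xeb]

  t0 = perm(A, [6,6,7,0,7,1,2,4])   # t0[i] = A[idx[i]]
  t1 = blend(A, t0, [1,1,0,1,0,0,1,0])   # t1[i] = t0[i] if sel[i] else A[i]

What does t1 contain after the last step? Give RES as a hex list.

t0 = [0x25, 0x25, 0xeb, 0xce, 0xeb, 0xa9, 0x77, 0xd7]
t1 = [0x25, 0x25, 0x77, 0xce, 0xd7, 0xdd, 0x77, 0xeb]

RES = [0x25, 0x25, 0x77, 0xce, 0xd7, 0xdd, 0x77, 0xeb]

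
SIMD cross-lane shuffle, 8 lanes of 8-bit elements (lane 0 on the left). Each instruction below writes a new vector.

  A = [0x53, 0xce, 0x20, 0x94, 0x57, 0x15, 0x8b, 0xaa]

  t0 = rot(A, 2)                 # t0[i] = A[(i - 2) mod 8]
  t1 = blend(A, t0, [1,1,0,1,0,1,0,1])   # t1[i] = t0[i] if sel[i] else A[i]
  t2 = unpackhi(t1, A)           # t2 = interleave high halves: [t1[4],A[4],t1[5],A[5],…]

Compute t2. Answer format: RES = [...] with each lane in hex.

  t0: 8b aa 53 ce 20 94 57 15
  t1: 8b aa 20 ce 57 94 8b 15
  t2: 57 57 94 15 8b 8b 15 aa

RES = [ 0x57  0x57  0x94  0x15  0x8b  0x8b  0x15  0xaa ]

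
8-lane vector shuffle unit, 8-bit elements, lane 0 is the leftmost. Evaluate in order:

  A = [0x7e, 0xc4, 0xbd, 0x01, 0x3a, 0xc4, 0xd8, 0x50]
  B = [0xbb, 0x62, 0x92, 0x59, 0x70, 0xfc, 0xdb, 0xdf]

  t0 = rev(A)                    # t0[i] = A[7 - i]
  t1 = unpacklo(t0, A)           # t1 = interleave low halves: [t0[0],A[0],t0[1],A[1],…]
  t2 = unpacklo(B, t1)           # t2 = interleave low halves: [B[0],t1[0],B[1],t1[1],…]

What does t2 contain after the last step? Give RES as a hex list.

RES = [ 0xbb  0x50  0x62  0x7e  0x92  0xd8  0x59  0xc4 ]

→ t0 |50|d8|c4|3a|01|bd|c4|7e|
→ t1 |50|7e|d8|c4|c4|bd|3a|01|
→ t2 |bb|50|62|7e|92|d8|59|c4|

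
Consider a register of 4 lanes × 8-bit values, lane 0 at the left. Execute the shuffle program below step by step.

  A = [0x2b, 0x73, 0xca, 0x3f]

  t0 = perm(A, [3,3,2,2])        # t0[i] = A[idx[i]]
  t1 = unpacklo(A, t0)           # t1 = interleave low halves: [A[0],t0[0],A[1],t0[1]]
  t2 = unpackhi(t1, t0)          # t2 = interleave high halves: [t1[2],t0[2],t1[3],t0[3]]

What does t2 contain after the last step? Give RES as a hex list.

  t0: 3f 3f ca ca
  t1: 2b 3f 73 3f
  t2: 73 ca 3f ca

RES = [ 0x73  0xca  0x3f  0xca ]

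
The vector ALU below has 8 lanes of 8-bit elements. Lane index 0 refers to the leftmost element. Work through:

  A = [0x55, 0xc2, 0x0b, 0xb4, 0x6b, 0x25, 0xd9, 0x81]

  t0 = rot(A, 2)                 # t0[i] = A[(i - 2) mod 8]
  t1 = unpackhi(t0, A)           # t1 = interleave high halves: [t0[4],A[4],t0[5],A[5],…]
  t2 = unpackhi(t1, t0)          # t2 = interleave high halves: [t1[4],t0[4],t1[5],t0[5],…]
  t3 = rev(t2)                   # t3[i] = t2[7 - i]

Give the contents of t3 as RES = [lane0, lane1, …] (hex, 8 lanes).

t0 = [0xd9, 0x81, 0x55, 0xc2, 0x0b, 0xb4, 0x6b, 0x25]
t1 = [0x0b, 0x6b, 0xb4, 0x25, 0x6b, 0xd9, 0x25, 0x81]
t2 = [0x6b, 0x0b, 0xd9, 0xb4, 0x25, 0x6b, 0x81, 0x25]
t3 = [0x25, 0x81, 0x6b, 0x25, 0xb4, 0xd9, 0x0b, 0x6b]

RES = [0x25, 0x81, 0x6b, 0x25, 0xb4, 0xd9, 0x0b, 0x6b]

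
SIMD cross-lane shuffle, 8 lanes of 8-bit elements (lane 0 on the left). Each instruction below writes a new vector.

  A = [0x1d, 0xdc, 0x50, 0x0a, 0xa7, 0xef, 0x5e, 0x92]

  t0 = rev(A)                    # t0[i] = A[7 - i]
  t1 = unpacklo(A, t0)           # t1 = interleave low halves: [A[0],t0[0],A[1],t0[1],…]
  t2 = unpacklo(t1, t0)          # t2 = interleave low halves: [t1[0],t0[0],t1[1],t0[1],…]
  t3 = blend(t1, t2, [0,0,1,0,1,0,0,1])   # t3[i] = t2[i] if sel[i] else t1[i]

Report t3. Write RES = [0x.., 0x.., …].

RES = [0x1d, 0x92, 0x92, 0x5e, 0xdc, 0xef, 0x0a, 0xa7]

  t0: 92 5e ef a7 0a 50 dc 1d
  t1: 1d 92 dc 5e 50 ef 0a a7
  t2: 1d 92 92 5e dc ef 5e a7
  t3: 1d 92 92 5e dc ef 0a a7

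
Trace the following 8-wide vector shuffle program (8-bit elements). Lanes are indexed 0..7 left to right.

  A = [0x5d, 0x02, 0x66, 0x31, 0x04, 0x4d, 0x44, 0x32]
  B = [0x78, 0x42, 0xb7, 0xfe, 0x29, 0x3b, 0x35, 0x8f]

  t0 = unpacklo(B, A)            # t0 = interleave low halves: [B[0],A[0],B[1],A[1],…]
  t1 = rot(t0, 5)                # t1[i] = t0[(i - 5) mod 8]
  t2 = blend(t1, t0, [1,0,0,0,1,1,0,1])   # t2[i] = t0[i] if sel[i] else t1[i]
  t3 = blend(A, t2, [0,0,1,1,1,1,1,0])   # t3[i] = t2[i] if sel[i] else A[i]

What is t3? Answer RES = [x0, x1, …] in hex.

RES = [0x5d, 0x02, 0x66, 0xfe, 0xb7, 0x66, 0x5d, 0x32]

t0 = [0x78, 0x5d, 0x42, 0x02, 0xb7, 0x66, 0xfe, 0x31]
t1 = [0x02, 0xb7, 0x66, 0xfe, 0x31, 0x78, 0x5d, 0x42]
t2 = [0x78, 0xb7, 0x66, 0xfe, 0xb7, 0x66, 0x5d, 0x31]
t3 = [0x5d, 0x02, 0x66, 0xfe, 0xb7, 0x66, 0x5d, 0x32]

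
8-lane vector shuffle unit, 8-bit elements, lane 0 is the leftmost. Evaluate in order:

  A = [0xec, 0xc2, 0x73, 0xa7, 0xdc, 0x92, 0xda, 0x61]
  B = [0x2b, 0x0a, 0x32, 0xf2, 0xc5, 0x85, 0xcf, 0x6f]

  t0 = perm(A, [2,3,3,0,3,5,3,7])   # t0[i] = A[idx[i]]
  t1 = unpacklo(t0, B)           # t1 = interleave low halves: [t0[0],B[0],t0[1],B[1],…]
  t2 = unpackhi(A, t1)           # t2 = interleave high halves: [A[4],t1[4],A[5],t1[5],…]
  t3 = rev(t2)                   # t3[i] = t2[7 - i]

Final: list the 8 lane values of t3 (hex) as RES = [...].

→ t0 |73|a7|a7|ec|a7|92|a7|61|
→ t1 |73|2b|a7|0a|a7|32|ec|f2|
→ t2 |dc|a7|92|32|da|ec|61|f2|
→ t3 |f2|61|ec|da|32|92|a7|dc|

RES = [ 0xf2  0x61  0xec  0xda  0x32  0x92  0xa7  0xdc ]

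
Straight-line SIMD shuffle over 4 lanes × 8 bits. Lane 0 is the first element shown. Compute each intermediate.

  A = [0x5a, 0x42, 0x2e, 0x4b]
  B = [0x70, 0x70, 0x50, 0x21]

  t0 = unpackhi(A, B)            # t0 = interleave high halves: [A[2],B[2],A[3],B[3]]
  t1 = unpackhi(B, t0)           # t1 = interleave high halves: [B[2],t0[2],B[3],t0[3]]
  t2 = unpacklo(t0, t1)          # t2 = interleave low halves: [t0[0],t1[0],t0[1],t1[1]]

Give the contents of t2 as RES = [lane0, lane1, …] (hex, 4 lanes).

→ t0 |2e|50|4b|21|
→ t1 |50|4b|21|21|
→ t2 |2e|50|50|4b|

RES = [0x2e, 0x50, 0x50, 0x4b]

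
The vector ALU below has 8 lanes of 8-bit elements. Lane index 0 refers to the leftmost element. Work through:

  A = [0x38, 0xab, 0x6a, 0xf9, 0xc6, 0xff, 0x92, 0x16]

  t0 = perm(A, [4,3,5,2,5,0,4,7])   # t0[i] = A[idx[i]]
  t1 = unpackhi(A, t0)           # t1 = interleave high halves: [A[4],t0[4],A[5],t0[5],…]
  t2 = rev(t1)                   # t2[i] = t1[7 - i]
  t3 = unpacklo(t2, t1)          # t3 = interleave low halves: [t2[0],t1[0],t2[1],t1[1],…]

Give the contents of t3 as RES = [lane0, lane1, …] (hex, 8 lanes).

→ t0 |c6|f9|ff|6a|ff|38|c6|16|
→ t1 |c6|ff|ff|38|92|c6|16|16|
→ t2 |16|16|c6|92|38|ff|ff|c6|
→ t3 |16|c6|16|ff|c6|ff|92|38|

RES = [ 0x16  0xc6  0x16  0xff  0xc6  0xff  0x92  0x38 ]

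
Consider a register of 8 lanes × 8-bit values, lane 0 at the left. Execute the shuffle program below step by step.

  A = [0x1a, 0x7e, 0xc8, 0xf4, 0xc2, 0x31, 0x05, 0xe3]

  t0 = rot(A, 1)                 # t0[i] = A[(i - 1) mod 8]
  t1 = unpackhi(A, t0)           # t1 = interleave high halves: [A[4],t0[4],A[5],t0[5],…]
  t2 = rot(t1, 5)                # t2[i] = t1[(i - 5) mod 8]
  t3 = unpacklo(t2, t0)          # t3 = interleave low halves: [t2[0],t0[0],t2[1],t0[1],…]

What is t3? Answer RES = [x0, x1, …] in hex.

  t0: e3 1a 7e c8 f4 c2 31 05
  t1: c2 f4 31 c2 05 31 e3 05
  t2: c2 05 31 e3 05 c2 f4 31
  t3: c2 e3 05 1a 31 7e e3 c8

RES = [ 0xc2  0xe3  0x05  0x1a  0x31  0x7e  0xe3  0xc8 ]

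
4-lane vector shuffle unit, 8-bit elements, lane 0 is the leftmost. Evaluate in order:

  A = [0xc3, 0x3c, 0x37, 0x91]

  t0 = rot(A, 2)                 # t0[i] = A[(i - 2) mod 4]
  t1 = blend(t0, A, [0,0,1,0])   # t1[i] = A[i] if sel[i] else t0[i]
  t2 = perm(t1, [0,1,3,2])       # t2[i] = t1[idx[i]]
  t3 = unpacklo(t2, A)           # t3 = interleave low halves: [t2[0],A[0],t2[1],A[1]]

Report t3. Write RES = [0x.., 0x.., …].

t0 = [0x37, 0x91, 0xc3, 0x3c]
t1 = [0x37, 0x91, 0x37, 0x3c]
t2 = [0x37, 0x91, 0x3c, 0x37]
t3 = [0x37, 0xc3, 0x91, 0x3c]

RES = [0x37, 0xc3, 0x91, 0x3c]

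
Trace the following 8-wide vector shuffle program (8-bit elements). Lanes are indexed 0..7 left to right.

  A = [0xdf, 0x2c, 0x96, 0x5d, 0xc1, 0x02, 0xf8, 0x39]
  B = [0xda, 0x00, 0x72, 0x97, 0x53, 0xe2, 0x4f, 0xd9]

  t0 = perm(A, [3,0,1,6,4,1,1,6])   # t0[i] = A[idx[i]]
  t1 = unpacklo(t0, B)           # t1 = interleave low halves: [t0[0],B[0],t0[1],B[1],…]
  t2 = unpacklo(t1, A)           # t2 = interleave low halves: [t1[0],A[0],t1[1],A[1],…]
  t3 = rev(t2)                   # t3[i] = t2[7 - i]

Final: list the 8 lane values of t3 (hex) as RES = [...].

RES = [0x5d, 0x00, 0x96, 0xdf, 0x2c, 0xda, 0xdf, 0x5d]

t0 = [0x5d, 0xdf, 0x2c, 0xf8, 0xc1, 0x2c, 0x2c, 0xf8]
t1 = [0x5d, 0xda, 0xdf, 0x00, 0x2c, 0x72, 0xf8, 0x97]
t2 = [0x5d, 0xdf, 0xda, 0x2c, 0xdf, 0x96, 0x00, 0x5d]
t3 = [0x5d, 0x00, 0x96, 0xdf, 0x2c, 0xda, 0xdf, 0x5d]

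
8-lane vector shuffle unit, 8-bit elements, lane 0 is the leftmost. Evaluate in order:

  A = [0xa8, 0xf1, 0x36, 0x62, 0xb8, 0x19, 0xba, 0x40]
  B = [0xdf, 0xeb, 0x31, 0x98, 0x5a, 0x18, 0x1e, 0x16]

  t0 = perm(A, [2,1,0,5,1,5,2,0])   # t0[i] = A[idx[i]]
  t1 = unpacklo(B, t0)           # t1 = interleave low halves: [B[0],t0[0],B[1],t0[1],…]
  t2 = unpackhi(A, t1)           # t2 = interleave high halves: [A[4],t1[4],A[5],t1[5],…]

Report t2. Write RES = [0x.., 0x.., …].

  t0: 36 f1 a8 19 f1 19 36 a8
  t1: df 36 eb f1 31 a8 98 19
  t2: b8 31 19 a8 ba 98 40 19

RES = [0xb8, 0x31, 0x19, 0xa8, 0xba, 0x98, 0x40, 0x19]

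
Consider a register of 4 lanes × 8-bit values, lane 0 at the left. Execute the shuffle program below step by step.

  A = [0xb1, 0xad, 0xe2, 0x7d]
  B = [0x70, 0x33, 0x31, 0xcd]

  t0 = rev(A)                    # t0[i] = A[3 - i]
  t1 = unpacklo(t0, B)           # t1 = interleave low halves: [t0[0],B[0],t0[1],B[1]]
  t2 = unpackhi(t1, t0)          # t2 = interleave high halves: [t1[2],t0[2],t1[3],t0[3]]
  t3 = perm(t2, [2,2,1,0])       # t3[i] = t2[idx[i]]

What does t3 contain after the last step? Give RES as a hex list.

  t0: 7d e2 ad b1
  t1: 7d 70 e2 33
  t2: e2 ad 33 b1
  t3: 33 33 ad e2

RES = [ 0x33  0x33  0xad  0xe2 ]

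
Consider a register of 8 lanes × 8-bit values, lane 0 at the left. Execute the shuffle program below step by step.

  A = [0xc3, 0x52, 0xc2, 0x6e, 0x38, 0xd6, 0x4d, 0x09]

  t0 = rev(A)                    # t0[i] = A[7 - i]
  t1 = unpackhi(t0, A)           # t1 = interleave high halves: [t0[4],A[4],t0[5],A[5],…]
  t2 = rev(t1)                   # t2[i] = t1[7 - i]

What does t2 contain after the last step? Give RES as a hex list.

RES = [0x09, 0xc3, 0x4d, 0x52, 0xd6, 0xc2, 0x38, 0x6e]

t0 = [0x09, 0x4d, 0xd6, 0x38, 0x6e, 0xc2, 0x52, 0xc3]
t1 = [0x6e, 0x38, 0xc2, 0xd6, 0x52, 0x4d, 0xc3, 0x09]
t2 = [0x09, 0xc3, 0x4d, 0x52, 0xd6, 0xc2, 0x38, 0x6e]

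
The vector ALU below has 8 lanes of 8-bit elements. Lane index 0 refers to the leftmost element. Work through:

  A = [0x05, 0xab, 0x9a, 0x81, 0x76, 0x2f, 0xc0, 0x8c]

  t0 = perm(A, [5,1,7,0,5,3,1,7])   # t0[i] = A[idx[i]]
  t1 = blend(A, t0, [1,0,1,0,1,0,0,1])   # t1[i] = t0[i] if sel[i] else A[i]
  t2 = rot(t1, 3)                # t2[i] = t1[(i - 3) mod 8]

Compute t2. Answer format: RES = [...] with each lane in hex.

RES = [ 0x2f  0xc0  0x8c  0x2f  0xab  0x8c  0x81  0x2f ]

  t0: 2f ab 8c 05 2f 81 ab 8c
  t1: 2f ab 8c 81 2f 2f c0 8c
  t2: 2f c0 8c 2f ab 8c 81 2f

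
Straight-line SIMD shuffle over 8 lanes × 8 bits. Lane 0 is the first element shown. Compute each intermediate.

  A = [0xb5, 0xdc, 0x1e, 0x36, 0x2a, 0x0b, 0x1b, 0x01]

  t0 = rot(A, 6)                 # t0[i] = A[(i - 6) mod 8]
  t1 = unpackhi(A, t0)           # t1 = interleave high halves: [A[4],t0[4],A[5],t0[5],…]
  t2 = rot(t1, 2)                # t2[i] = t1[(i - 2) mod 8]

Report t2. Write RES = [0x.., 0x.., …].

  t0: 1e 36 2a 0b 1b 01 b5 dc
  t1: 2a 1b 0b 01 1b b5 01 dc
  t2: 01 dc 2a 1b 0b 01 1b b5

RES = [0x01, 0xdc, 0x2a, 0x1b, 0x0b, 0x01, 0x1b, 0xb5]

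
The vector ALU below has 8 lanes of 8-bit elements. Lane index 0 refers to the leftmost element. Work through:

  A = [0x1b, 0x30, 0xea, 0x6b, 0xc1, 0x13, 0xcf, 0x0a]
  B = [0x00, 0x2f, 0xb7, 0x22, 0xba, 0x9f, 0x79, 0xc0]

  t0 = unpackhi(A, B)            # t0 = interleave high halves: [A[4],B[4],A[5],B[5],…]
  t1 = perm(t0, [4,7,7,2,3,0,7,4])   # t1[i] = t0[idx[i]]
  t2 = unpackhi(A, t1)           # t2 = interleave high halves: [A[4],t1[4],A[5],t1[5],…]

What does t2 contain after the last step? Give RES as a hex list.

→ t0 |c1|ba|13|9f|cf|79|0a|c0|
→ t1 |cf|c0|c0|13|9f|c1|c0|cf|
→ t2 |c1|9f|13|c1|cf|c0|0a|cf|

RES = [0xc1, 0x9f, 0x13, 0xc1, 0xcf, 0xc0, 0x0a, 0xcf]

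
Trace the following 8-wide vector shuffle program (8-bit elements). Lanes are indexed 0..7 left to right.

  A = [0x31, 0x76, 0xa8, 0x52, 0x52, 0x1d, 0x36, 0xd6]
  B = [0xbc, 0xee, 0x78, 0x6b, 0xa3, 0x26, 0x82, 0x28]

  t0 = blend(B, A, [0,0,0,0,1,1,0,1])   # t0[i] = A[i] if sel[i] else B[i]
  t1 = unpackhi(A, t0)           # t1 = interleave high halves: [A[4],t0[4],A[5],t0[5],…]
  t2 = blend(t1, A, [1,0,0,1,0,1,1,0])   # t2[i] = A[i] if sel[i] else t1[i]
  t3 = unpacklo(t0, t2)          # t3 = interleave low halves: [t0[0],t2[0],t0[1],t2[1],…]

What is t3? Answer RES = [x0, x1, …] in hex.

RES = [0xbc, 0x31, 0xee, 0x52, 0x78, 0x1d, 0x6b, 0x52]

t0 = [0xbc, 0xee, 0x78, 0x6b, 0x52, 0x1d, 0x82, 0xd6]
t1 = [0x52, 0x52, 0x1d, 0x1d, 0x36, 0x82, 0xd6, 0xd6]
t2 = [0x31, 0x52, 0x1d, 0x52, 0x36, 0x1d, 0x36, 0xd6]
t3 = [0xbc, 0x31, 0xee, 0x52, 0x78, 0x1d, 0x6b, 0x52]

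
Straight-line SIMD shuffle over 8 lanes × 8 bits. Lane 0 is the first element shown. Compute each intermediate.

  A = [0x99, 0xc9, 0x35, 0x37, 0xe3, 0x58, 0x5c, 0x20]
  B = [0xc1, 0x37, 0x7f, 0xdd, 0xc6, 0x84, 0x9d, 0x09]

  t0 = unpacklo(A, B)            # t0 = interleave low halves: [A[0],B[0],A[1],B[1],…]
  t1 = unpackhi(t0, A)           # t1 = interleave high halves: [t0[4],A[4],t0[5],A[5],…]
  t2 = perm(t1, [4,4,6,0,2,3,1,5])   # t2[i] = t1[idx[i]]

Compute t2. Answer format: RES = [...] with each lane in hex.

RES = [0x37, 0x37, 0xdd, 0x35, 0x7f, 0x58, 0xe3, 0x5c]

→ t0 |99|c1|c9|37|35|7f|37|dd|
→ t1 |35|e3|7f|58|37|5c|dd|20|
→ t2 |37|37|dd|35|7f|58|e3|5c|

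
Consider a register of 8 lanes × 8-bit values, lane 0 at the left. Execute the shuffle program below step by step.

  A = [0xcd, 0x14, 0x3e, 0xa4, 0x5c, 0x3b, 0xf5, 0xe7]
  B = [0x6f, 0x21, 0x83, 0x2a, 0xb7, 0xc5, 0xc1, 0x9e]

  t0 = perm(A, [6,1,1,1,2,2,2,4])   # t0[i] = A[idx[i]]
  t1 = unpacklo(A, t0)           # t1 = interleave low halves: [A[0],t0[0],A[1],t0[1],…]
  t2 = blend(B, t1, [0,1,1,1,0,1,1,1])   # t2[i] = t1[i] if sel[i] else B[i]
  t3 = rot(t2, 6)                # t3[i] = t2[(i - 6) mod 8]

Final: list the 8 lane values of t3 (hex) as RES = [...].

RES = [0x14, 0x14, 0xb7, 0x14, 0xa4, 0x14, 0x6f, 0xf5]

t0 = [0xf5, 0x14, 0x14, 0x14, 0x3e, 0x3e, 0x3e, 0x5c]
t1 = [0xcd, 0xf5, 0x14, 0x14, 0x3e, 0x14, 0xa4, 0x14]
t2 = [0x6f, 0xf5, 0x14, 0x14, 0xb7, 0x14, 0xa4, 0x14]
t3 = [0x14, 0x14, 0xb7, 0x14, 0xa4, 0x14, 0x6f, 0xf5]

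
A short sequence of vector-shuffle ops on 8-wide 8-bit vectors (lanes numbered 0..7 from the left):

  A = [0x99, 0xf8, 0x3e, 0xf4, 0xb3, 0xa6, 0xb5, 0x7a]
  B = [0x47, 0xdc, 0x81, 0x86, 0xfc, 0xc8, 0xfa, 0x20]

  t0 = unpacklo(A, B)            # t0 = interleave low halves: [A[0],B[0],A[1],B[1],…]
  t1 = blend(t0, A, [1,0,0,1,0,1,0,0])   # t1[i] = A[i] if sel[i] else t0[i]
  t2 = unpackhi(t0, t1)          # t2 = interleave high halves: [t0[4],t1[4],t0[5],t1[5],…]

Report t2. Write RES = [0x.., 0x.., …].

RES = [ 0x3e  0x3e  0x81  0xa6  0xf4  0xf4  0x86  0x86 ]

t0 = [0x99, 0x47, 0xf8, 0xdc, 0x3e, 0x81, 0xf4, 0x86]
t1 = [0x99, 0x47, 0xf8, 0xf4, 0x3e, 0xa6, 0xf4, 0x86]
t2 = [0x3e, 0x3e, 0x81, 0xa6, 0xf4, 0xf4, 0x86, 0x86]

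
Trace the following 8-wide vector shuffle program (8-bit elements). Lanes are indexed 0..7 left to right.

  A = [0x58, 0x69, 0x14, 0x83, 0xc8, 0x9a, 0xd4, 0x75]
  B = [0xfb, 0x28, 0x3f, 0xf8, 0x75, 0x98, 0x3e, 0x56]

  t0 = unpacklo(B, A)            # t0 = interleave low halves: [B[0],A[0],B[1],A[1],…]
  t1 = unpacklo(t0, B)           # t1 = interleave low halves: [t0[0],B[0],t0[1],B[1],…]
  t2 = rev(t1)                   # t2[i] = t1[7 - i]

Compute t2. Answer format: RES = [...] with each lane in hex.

t0 = [0xfb, 0x58, 0x28, 0x69, 0x3f, 0x14, 0xf8, 0x83]
t1 = [0xfb, 0xfb, 0x58, 0x28, 0x28, 0x3f, 0x69, 0xf8]
t2 = [0xf8, 0x69, 0x3f, 0x28, 0x28, 0x58, 0xfb, 0xfb]

RES = [ 0xf8  0x69  0x3f  0x28  0x28  0x58  0xfb  0xfb ]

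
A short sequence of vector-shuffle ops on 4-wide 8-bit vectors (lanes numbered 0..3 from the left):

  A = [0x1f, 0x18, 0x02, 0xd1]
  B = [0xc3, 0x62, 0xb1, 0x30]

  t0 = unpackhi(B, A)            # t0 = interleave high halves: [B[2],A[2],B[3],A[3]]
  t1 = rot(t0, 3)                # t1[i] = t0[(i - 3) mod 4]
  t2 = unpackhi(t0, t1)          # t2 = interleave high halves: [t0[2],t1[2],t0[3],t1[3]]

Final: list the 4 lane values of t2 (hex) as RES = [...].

RES = [0x30, 0xd1, 0xd1, 0xb1]

t0 = [0xb1, 0x02, 0x30, 0xd1]
t1 = [0x02, 0x30, 0xd1, 0xb1]
t2 = [0x30, 0xd1, 0xd1, 0xb1]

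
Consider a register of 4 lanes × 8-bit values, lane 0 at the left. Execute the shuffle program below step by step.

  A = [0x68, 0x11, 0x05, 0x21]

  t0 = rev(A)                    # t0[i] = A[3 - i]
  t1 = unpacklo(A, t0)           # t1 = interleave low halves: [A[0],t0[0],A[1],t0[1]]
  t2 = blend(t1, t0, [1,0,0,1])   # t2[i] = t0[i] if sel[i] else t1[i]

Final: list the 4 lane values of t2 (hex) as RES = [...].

RES = [0x21, 0x21, 0x11, 0x68]

  t0: 21 05 11 68
  t1: 68 21 11 05
  t2: 21 21 11 68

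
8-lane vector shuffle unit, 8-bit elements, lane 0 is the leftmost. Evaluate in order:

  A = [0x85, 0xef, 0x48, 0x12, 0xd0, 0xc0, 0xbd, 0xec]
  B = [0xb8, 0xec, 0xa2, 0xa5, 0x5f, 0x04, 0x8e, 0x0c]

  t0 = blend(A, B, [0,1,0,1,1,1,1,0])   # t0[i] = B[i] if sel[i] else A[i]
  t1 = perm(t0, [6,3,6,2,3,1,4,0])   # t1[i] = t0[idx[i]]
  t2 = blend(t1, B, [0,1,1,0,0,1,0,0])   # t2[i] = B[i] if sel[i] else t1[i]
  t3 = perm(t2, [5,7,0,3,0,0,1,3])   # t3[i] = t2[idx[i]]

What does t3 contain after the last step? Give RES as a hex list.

  t0: 85 ec 48 a5 5f 04 8e ec
  t1: 8e a5 8e 48 a5 ec 5f 85
  t2: 8e ec a2 48 a5 04 5f 85
  t3: 04 85 8e 48 8e 8e ec 48

RES = [ 0x04  0x85  0x8e  0x48  0x8e  0x8e  0xec  0x48 ]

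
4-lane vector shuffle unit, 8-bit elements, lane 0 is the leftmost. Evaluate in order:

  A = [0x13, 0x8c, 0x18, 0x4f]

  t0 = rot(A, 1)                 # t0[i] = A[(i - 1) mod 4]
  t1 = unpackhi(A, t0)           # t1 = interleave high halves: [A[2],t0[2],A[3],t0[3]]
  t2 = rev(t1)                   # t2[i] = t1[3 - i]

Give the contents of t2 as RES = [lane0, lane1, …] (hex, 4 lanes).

→ t0 |4f|13|8c|18|
→ t1 |18|8c|4f|18|
→ t2 |18|4f|8c|18|

RES = [ 0x18  0x4f  0x8c  0x18 ]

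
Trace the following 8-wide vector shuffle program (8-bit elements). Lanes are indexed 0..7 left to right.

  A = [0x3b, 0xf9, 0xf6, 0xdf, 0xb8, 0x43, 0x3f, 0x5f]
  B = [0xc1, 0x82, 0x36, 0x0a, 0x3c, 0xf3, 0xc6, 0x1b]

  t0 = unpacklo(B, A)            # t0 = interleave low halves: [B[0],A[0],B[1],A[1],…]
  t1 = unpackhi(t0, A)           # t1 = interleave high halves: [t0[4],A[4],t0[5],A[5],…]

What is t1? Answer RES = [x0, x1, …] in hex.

RES = [0x36, 0xb8, 0xf6, 0x43, 0x0a, 0x3f, 0xdf, 0x5f]

→ t0 |c1|3b|82|f9|36|f6|0a|df|
→ t1 |36|b8|f6|43|0a|3f|df|5f|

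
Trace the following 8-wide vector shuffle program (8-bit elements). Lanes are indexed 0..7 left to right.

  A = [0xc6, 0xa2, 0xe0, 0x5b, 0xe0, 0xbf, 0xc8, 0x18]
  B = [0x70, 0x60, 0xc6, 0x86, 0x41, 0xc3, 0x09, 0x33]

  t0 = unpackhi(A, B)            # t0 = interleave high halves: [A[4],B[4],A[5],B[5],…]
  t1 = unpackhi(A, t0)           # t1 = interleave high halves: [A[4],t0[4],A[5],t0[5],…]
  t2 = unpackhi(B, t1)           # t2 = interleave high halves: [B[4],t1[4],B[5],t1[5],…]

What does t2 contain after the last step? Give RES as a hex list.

t0 = [0xe0, 0x41, 0xbf, 0xc3, 0xc8, 0x09, 0x18, 0x33]
t1 = [0xe0, 0xc8, 0xbf, 0x09, 0xc8, 0x18, 0x18, 0x33]
t2 = [0x41, 0xc8, 0xc3, 0x18, 0x09, 0x18, 0x33, 0x33]

RES = [0x41, 0xc8, 0xc3, 0x18, 0x09, 0x18, 0x33, 0x33]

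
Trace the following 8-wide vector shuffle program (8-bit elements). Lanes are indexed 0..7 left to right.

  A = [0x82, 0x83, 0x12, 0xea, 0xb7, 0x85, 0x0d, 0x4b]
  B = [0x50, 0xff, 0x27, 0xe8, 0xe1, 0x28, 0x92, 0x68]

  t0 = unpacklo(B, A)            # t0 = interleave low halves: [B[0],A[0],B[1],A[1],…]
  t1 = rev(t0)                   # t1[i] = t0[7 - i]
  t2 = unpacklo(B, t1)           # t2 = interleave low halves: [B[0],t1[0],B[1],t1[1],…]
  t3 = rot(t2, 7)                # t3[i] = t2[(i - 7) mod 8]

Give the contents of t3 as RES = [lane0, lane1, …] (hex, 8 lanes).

RES = [ 0xea  0xff  0xe8  0x27  0x12  0xe8  0x27  0x50 ]

t0 = [0x50, 0x82, 0xff, 0x83, 0x27, 0x12, 0xe8, 0xea]
t1 = [0xea, 0xe8, 0x12, 0x27, 0x83, 0xff, 0x82, 0x50]
t2 = [0x50, 0xea, 0xff, 0xe8, 0x27, 0x12, 0xe8, 0x27]
t3 = [0xea, 0xff, 0xe8, 0x27, 0x12, 0xe8, 0x27, 0x50]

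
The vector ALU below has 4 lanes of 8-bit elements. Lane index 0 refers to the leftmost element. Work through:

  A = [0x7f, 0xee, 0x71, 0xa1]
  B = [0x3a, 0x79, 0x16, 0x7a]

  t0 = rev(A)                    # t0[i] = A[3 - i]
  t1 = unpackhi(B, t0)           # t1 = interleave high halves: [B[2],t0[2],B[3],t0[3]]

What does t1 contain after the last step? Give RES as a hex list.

  t0: a1 71 ee 7f
  t1: 16 ee 7a 7f

RES = [ 0x16  0xee  0x7a  0x7f ]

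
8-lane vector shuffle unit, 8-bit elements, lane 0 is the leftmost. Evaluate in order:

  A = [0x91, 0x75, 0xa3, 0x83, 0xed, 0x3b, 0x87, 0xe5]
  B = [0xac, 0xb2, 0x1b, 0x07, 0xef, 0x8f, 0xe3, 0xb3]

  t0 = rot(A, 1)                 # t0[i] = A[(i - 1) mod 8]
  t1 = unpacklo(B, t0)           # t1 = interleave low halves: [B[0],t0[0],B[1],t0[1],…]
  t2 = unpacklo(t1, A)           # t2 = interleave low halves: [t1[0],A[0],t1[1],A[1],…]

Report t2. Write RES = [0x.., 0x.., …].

RES = [ 0xac  0x91  0xe5  0x75  0xb2  0xa3  0x91  0x83 ]

t0 = [0xe5, 0x91, 0x75, 0xa3, 0x83, 0xed, 0x3b, 0x87]
t1 = [0xac, 0xe5, 0xb2, 0x91, 0x1b, 0x75, 0x07, 0xa3]
t2 = [0xac, 0x91, 0xe5, 0x75, 0xb2, 0xa3, 0x91, 0x83]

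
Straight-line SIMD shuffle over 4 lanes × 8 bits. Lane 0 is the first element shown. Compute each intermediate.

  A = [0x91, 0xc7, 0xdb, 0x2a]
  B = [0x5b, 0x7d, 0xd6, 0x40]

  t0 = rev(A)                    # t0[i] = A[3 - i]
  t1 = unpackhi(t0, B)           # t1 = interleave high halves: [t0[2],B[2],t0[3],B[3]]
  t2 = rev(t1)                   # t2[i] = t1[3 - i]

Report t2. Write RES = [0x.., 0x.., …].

RES = [ 0x40  0x91  0xd6  0xc7 ]

t0 = [0x2a, 0xdb, 0xc7, 0x91]
t1 = [0xc7, 0xd6, 0x91, 0x40]
t2 = [0x40, 0x91, 0xd6, 0xc7]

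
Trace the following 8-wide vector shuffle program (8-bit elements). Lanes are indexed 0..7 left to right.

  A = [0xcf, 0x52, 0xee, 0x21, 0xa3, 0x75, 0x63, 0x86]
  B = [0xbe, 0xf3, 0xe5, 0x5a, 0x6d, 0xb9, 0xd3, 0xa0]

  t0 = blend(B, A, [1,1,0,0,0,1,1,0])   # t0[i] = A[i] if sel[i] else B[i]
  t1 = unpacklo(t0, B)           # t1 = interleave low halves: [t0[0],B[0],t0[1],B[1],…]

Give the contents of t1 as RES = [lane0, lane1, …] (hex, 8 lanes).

t0 = [0xcf, 0x52, 0xe5, 0x5a, 0x6d, 0x75, 0x63, 0xa0]
t1 = [0xcf, 0xbe, 0x52, 0xf3, 0xe5, 0xe5, 0x5a, 0x5a]

RES = [0xcf, 0xbe, 0x52, 0xf3, 0xe5, 0xe5, 0x5a, 0x5a]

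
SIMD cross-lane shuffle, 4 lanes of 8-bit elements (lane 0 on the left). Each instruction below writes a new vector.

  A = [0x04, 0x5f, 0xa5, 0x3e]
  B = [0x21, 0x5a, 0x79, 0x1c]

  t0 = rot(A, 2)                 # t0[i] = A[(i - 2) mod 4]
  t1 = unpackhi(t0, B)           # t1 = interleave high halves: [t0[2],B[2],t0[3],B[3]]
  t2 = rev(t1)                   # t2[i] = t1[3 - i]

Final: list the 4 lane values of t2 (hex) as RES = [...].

→ t0 |a5|3e|04|5f|
→ t1 |04|79|5f|1c|
→ t2 |1c|5f|79|04|

RES = [0x1c, 0x5f, 0x79, 0x04]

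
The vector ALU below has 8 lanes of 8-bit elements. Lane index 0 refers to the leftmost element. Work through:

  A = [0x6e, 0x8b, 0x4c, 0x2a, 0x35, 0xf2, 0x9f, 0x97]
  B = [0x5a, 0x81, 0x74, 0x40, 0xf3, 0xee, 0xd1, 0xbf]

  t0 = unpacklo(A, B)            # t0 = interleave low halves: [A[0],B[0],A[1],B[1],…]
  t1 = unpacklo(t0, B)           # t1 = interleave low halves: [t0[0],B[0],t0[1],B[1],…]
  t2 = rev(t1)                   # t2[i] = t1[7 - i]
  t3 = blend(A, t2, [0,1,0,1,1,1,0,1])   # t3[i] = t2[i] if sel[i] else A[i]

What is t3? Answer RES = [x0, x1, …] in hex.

  t0: 6e 5a 8b 81 4c 74 2a 40
  t1: 6e 5a 5a 81 8b 74 81 40
  t2: 40 81 74 8b 81 5a 5a 6e
  t3: 6e 81 4c 8b 81 5a 9f 6e

RES = [ 0x6e  0x81  0x4c  0x8b  0x81  0x5a  0x9f  0x6e ]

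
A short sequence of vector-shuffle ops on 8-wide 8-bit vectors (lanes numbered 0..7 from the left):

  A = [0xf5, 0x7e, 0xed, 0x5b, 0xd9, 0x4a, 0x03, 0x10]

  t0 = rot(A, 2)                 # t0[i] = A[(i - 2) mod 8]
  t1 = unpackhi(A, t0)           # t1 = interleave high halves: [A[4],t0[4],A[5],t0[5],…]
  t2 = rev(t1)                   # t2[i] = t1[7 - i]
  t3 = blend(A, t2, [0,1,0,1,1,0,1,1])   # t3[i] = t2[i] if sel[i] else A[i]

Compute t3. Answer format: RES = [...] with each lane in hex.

t0 = [0x03, 0x10, 0xf5, 0x7e, 0xed, 0x5b, 0xd9, 0x4a]
t1 = [0xd9, 0xed, 0x4a, 0x5b, 0x03, 0xd9, 0x10, 0x4a]
t2 = [0x4a, 0x10, 0xd9, 0x03, 0x5b, 0x4a, 0xed, 0xd9]
t3 = [0xf5, 0x10, 0xed, 0x03, 0x5b, 0x4a, 0xed, 0xd9]

RES = [0xf5, 0x10, 0xed, 0x03, 0x5b, 0x4a, 0xed, 0xd9]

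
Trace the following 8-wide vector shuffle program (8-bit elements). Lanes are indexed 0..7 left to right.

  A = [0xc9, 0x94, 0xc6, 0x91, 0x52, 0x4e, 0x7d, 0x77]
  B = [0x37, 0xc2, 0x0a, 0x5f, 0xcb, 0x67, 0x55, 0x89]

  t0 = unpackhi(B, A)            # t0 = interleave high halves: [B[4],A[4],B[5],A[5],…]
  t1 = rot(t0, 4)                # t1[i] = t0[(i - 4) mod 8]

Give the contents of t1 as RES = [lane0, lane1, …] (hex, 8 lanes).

→ t0 |cb|52|67|4e|55|7d|89|77|
→ t1 |55|7d|89|77|cb|52|67|4e|

RES = [0x55, 0x7d, 0x89, 0x77, 0xcb, 0x52, 0x67, 0x4e]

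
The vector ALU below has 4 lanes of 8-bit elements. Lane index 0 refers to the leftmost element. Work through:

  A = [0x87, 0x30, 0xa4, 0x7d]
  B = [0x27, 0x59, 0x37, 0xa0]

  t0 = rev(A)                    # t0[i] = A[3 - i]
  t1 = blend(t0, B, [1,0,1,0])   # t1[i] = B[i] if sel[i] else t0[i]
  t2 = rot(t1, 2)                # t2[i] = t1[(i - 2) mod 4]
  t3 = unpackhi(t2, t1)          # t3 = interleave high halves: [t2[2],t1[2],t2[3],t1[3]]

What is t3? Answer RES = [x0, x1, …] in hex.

  t0: 7d a4 30 87
  t1: 27 a4 37 87
  t2: 37 87 27 a4
  t3: 27 37 a4 87

RES = [ 0x27  0x37  0xa4  0x87 ]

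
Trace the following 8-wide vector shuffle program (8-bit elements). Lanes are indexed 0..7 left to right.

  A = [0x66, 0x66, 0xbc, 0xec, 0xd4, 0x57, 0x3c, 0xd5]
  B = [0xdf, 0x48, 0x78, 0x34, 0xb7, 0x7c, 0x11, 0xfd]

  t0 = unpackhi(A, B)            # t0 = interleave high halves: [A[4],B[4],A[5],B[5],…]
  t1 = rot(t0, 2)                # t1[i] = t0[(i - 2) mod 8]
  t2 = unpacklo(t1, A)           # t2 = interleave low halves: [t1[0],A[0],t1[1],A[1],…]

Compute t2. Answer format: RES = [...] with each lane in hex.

RES = [0xd5, 0x66, 0xfd, 0x66, 0xd4, 0xbc, 0xb7, 0xec]

  t0: d4 b7 57 7c 3c 11 d5 fd
  t1: d5 fd d4 b7 57 7c 3c 11
  t2: d5 66 fd 66 d4 bc b7 ec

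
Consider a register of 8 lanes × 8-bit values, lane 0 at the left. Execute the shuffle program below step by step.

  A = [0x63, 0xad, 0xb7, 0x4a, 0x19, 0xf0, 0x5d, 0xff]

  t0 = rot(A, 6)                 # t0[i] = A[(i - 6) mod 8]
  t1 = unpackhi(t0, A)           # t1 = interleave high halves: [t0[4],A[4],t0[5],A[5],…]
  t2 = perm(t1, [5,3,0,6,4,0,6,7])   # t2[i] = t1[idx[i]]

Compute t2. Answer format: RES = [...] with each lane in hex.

RES = [0x5d, 0xf0, 0x5d, 0xad, 0x63, 0x5d, 0xad, 0xff]

→ t0 |b7|4a|19|f0|5d|ff|63|ad|
→ t1 |5d|19|ff|f0|63|5d|ad|ff|
→ t2 |5d|f0|5d|ad|63|5d|ad|ff|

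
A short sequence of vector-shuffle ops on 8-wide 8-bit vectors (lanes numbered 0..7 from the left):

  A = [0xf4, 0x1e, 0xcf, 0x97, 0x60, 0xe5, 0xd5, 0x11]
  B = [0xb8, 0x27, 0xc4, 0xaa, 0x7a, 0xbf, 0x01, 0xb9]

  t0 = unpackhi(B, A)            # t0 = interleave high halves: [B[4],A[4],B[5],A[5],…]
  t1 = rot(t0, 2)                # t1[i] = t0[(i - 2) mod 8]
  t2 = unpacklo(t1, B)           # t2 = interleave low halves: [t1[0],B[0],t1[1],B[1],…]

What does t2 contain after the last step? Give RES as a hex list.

t0 = [0x7a, 0x60, 0xbf, 0xe5, 0x01, 0xd5, 0xb9, 0x11]
t1 = [0xb9, 0x11, 0x7a, 0x60, 0xbf, 0xe5, 0x01, 0xd5]
t2 = [0xb9, 0xb8, 0x11, 0x27, 0x7a, 0xc4, 0x60, 0xaa]

RES = [ 0xb9  0xb8  0x11  0x27  0x7a  0xc4  0x60  0xaa ]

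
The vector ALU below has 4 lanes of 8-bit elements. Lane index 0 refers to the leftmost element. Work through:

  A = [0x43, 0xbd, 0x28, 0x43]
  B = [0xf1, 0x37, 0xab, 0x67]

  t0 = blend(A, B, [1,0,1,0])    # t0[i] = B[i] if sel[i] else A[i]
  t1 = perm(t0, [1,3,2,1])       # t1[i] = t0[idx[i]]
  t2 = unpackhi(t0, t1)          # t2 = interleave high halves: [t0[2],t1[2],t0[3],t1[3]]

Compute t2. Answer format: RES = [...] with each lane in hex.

t0 = [0xf1, 0xbd, 0xab, 0x43]
t1 = [0xbd, 0x43, 0xab, 0xbd]
t2 = [0xab, 0xab, 0x43, 0xbd]

RES = [0xab, 0xab, 0x43, 0xbd]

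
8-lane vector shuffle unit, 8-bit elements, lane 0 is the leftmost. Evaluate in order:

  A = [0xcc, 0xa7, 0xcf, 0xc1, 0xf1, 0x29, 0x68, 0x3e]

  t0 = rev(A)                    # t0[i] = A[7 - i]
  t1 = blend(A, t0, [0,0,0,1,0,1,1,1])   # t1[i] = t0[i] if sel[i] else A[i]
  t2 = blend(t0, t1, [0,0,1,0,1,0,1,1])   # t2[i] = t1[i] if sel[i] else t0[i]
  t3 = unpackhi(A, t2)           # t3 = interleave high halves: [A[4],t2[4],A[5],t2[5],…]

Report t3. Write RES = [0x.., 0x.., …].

t0 = [0x3e, 0x68, 0x29, 0xf1, 0xc1, 0xcf, 0xa7, 0xcc]
t1 = [0xcc, 0xa7, 0xcf, 0xf1, 0xf1, 0xcf, 0xa7, 0xcc]
t2 = [0x3e, 0x68, 0xcf, 0xf1, 0xf1, 0xcf, 0xa7, 0xcc]
t3 = [0xf1, 0xf1, 0x29, 0xcf, 0x68, 0xa7, 0x3e, 0xcc]

RES = [ 0xf1  0xf1  0x29  0xcf  0x68  0xa7  0x3e  0xcc ]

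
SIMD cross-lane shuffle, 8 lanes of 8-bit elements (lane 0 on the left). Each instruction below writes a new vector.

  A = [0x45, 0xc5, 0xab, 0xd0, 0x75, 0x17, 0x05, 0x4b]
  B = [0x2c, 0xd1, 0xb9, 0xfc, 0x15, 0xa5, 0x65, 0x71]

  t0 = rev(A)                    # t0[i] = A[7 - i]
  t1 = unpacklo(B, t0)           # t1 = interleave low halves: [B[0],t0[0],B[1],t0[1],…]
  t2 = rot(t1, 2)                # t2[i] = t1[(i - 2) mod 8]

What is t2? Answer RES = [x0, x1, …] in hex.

RES = [0xfc, 0x75, 0x2c, 0x4b, 0xd1, 0x05, 0xb9, 0x17]

  t0: 4b 05 17 75 d0 ab c5 45
  t1: 2c 4b d1 05 b9 17 fc 75
  t2: fc 75 2c 4b d1 05 b9 17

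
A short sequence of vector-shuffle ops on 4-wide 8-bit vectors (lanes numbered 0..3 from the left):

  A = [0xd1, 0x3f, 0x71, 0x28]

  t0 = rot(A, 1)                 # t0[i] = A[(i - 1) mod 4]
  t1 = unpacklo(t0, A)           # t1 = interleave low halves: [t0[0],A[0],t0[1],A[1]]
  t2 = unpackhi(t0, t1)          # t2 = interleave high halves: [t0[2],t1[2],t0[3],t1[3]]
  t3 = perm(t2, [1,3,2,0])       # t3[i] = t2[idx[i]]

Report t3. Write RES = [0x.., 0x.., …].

RES = [0xd1, 0x3f, 0x71, 0x3f]

→ t0 |28|d1|3f|71|
→ t1 |28|d1|d1|3f|
→ t2 |3f|d1|71|3f|
→ t3 |d1|3f|71|3f|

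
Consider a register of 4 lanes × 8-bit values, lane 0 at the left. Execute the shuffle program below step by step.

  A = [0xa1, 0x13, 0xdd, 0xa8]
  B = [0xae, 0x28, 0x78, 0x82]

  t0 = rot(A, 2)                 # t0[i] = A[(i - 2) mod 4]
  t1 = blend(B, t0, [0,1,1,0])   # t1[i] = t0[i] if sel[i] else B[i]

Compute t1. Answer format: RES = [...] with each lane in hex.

RES = [ 0xae  0xa8  0xa1  0x82 ]

→ t0 |dd|a8|a1|13|
→ t1 |ae|a8|a1|82|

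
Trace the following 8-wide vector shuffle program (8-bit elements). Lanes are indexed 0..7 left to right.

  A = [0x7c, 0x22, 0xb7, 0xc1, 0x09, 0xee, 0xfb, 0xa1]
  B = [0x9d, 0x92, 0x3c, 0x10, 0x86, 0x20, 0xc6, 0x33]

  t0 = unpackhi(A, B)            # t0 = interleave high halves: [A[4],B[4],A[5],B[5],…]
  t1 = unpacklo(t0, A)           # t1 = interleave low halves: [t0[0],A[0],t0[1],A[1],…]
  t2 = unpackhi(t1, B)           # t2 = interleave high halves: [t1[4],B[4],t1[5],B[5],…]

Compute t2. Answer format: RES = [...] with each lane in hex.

→ t0 |09|86|ee|20|fb|c6|a1|33|
→ t1 |09|7c|86|22|ee|b7|20|c1|
→ t2 |ee|86|b7|20|20|c6|c1|33|

RES = [ 0xee  0x86  0xb7  0x20  0x20  0xc6  0xc1  0x33 ]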